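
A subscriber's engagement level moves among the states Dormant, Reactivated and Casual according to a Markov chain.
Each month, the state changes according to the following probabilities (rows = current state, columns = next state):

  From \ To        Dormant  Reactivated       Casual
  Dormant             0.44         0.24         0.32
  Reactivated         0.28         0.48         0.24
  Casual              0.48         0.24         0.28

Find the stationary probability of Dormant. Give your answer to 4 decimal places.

0.4008

Let the stationary distribution be π with π = πP and π_1 + π_2 + π_3 = 1.
π_1 = 0.44·π_1 + 0.28·π_2 + 0.48·π_3
π_2 = 0.24·π_1 + 0.48·π_2 + 0.24·π_3
Solving with the normalization constraint gives π = (0.4008, 0.3158, 0.2834).
So the stationary probability of Dormant is 0.4008.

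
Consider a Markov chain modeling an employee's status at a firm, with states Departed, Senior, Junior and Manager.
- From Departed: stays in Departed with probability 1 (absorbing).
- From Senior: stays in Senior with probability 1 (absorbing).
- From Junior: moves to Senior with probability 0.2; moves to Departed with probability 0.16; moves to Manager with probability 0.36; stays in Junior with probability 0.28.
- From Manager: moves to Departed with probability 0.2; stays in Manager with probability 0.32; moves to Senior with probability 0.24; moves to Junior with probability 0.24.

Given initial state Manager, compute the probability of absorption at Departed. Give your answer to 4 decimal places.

0.4524

Let h(s) be the probability of absorption at Departed starting from transient state s. Then h(Departed) = 1 and h(Senior) = 0. By first-step analysis:
h(Junior) = 0.16·1 + 0.2·0 + 0.28·h(Junior) + 0.36·h(Manager)
h(Manager) = 0.2·1 + 0.24·0 + 0.24·h(Junior) + 0.32·h(Manager)
Solving: h(Junior) = 0.4484, h(Manager) = 0.4524.
Starting from Manager, the probability is 0.4524.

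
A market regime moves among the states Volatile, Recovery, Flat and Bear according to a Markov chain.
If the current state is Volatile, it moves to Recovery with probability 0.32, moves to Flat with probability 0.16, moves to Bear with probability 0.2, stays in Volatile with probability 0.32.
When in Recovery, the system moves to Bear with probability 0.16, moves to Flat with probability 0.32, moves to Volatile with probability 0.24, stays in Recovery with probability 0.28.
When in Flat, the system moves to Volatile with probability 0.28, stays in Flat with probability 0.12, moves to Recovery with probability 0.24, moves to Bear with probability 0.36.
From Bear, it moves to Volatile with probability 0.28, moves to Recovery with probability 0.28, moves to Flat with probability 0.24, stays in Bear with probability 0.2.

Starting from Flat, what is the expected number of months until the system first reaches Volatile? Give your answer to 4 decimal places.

3.7098

Let t(s) be the expected number of months to first reach Volatile from state s, with t(Volatile) = 0. Conditioning on the first month:
t(Recovery) = 1 + 0.28·t(Recovery) + 0.32·t(Flat) + 0.16·t(Bear)
t(Flat) = 1 + 0.24·t(Recovery) + 0.12·t(Flat) + 0.36·t(Bear)
t(Bear) = 1 + 0.28·t(Recovery) + 0.24·t(Flat) + 0.2·t(Bear)
Solving: t(Recovery) = 3.8633, t(Flat) = 3.7098, t(Bear) = 3.7151.
Expected months from Flat to Volatile: 3.7098.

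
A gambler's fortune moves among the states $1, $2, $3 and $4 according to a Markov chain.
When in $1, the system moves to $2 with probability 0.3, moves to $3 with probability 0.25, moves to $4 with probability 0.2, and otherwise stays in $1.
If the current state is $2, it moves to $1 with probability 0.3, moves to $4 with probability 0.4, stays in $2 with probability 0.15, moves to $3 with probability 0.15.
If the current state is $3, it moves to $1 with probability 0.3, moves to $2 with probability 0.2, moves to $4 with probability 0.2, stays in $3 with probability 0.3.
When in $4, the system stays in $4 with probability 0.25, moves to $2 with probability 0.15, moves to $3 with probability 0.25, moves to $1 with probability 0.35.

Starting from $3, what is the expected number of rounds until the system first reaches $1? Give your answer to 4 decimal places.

Let t(s) be the expected number of rounds to first reach $1 from state s, with t($1) = 0. Conditioning on the first round:
t($2) = 1 + 0.15·t($2) + 0.15·t($3) + 0.4·t($4)
t($3) = 1 + 0.2·t($2) + 0.3·t($3) + 0.2·t($4)
t($4) = 1 + 0.15·t($2) + 0.25·t($3) + 0.25·t($4)
Solving: t($2) = 3.1692, t($3) = 3.2010, t($4) = 3.0342.
Expected rounds from $3 to $1: 3.2010.

3.2010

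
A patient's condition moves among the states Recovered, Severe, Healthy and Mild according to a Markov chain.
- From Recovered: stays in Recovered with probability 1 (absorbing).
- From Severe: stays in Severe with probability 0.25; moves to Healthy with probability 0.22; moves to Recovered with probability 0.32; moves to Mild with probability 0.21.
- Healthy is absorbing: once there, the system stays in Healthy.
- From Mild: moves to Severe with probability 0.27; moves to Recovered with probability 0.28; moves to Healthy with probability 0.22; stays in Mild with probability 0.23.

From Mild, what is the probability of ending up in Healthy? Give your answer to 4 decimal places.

0.4309

Let h(s) be the probability of absorption at Healthy starting from transient state s. Then h(Healthy) = 1 and h(Recovered) = 0. By first-step analysis:
h(Severe) = 0.32·0 + 0.25·h(Severe) + 0.22·1 + 0.21·h(Mild)
h(Mild) = 0.28·0 + 0.27·h(Severe) + 0.22·1 + 0.23·h(Mild)
Solving: h(Severe) = 0.4140, h(Mild) = 0.4309.
Starting from Mild, the probability is 0.4309.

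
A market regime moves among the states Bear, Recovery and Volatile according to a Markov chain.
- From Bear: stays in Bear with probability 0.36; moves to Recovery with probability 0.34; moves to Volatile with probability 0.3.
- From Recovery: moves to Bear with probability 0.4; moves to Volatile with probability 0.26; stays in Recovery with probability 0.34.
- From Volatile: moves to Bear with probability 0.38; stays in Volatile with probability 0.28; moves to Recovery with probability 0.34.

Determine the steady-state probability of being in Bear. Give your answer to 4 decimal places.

0.3792

Let the stationary distribution be π with π = πP and π_1 + π_2 + π_3 = 1.
π_1 = 0.36·π_1 + 0.4·π_2 + 0.38·π_3
π_2 = 0.34·π_1 + 0.34·π_2 + 0.34·π_3
Solving with the normalization constraint gives π = (0.3792, 0.3400, 0.2808).
So the stationary probability of Bear is 0.3792.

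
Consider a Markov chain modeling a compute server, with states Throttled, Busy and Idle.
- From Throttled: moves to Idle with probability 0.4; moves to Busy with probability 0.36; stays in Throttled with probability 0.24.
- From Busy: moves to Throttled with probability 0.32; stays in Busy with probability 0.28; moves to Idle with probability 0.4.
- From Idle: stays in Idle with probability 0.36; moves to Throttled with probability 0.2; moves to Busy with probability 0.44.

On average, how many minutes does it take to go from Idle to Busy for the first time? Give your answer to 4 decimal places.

Let t(s) be the expected number of minutes to first reach Busy from state s, with t(Busy) = 0. Conditioning on the first minute:
t(Throttled) = 1 + 0.24·t(Throttled) + 0.4·t(Idle)
t(Idle) = 1 + 0.2·t(Throttled) + 0.36·t(Idle)
Solving: t(Throttled) = 2.5591, t(Idle) = 2.3622.
Expected minutes from Idle to Busy: 2.3622.

2.3622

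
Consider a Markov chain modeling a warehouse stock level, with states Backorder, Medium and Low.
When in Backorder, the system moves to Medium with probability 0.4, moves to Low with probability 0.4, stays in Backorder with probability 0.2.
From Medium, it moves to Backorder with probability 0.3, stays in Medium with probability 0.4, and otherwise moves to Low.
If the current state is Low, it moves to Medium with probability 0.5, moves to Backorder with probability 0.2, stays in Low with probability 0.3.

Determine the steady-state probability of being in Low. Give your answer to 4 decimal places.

Let the stationary distribution be π with π = πP and π_1 + π_2 + π_3 = 1.
π_1 = 0.2·π_1 + 0.3·π_2 + 0.2·π_3
π_2 = 0.4·π_1 + 0.4·π_2 + 0.5·π_3
Solving with the normalization constraint gives π = (0.2432, 0.4324, 0.3243).
So the stationary probability of Low is 0.3243.

0.3243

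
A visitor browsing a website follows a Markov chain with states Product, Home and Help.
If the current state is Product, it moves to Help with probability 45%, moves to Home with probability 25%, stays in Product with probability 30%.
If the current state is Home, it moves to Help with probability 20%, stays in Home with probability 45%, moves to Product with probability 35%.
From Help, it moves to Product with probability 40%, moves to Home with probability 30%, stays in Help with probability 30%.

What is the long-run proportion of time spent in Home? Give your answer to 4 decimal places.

0.3324

Let the stationary distribution be π with π = πP and π_1 + π_2 + π_3 = 1.
π_1 = 0.3·π_1 + 0.35·π_2 + 0.4·π_3
π_2 = 0.25·π_1 + 0.45·π_2 + 0.3·π_3
Solving with the normalization constraint gives π = (0.3485, 0.3324, 0.3190).
So the stationary probability of Home is 0.3324.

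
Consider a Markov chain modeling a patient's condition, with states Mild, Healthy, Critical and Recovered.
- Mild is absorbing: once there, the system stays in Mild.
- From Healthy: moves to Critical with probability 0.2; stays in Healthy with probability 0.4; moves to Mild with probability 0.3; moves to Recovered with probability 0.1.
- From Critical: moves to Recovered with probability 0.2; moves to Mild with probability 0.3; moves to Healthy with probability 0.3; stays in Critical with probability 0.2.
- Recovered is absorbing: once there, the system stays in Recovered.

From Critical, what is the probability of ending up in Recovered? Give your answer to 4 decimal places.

0.3571

Let h(s) be the probability of absorption at Recovered starting from transient state s. Then h(Recovered) = 1 and h(Mild) = 0. By first-step analysis:
h(Healthy) = 0.3·0 + 0.4·h(Healthy) + 0.2·h(Critical) + 0.1·1
h(Critical) = 0.3·0 + 0.3·h(Healthy) + 0.2·h(Critical) + 0.2·1
Solving: h(Healthy) = 0.2857, h(Critical) = 0.3571.
Starting from Critical, the probability is 0.3571.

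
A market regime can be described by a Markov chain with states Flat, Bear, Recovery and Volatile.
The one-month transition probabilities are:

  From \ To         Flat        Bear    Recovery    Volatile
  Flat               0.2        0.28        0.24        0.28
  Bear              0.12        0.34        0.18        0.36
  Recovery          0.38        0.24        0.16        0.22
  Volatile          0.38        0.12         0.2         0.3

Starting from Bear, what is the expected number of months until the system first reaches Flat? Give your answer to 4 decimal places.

4.0077

Let t(s) be the expected number of months to first reach Flat from state s, with t(Flat) = 0. Conditioning on the first month:
t(Bear) = 1 + 0.34·t(Bear) + 0.18·t(Recovery) + 0.36·t(Volatile)
t(Recovery) = 1 + 0.24·t(Bear) + 0.16·t(Recovery) + 0.22·t(Volatile)
t(Volatile) = 1 + 0.12·t(Bear) + 0.2·t(Recovery) + 0.3·t(Volatile)
Solving: t(Bear) = 4.0077, t(Recovery) = 3.1233, t(Volatile) = 3.0080.
Expected months from Bear to Flat: 4.0077.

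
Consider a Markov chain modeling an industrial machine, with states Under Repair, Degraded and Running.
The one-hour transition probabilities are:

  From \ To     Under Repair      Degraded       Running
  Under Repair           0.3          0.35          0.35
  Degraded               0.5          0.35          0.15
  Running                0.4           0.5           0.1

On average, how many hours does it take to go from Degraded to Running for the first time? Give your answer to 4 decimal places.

Let t(s) be the expected number of hours to first reach Running from state s, with t(Running) = 0. Conditioning on the first hour:
t(Under Repair) = 1 + 0.3·t(Under Repair) + 0.35·t(Degraded)
t(Degraded) = 1 + 0.5·t(Under Repair) + 0.35·t(Degraded)
Solving: t(Under Repair) = 3.5714, t(Degraded) = 4.2857.
Expected hours from Degraded to Running: 4.2857.

4.2857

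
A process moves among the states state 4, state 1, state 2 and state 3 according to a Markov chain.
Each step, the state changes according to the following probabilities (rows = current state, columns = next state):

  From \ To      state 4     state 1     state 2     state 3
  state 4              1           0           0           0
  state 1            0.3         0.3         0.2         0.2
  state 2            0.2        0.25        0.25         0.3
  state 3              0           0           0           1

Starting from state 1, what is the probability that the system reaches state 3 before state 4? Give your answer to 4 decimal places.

0.4421

Let h(s) be the probability of absorption at state 3 starting from transient state s. Then h(state 3) = 1 and h(state 4) = 0. By first-step analysis:
h(state 1) = 0.3·0 + 0.3·h(state 1) + 0.2·h(state 2) + 0.2·1
h(state 2) = 0.2·0 + 0.25·h(state 1) + 0.25·h(state 2) + 0.3·1
Solving: h(state 1) = 0.4421, h(state 2) = 0.5474.
Starting from state 1, the probability is 0.4421.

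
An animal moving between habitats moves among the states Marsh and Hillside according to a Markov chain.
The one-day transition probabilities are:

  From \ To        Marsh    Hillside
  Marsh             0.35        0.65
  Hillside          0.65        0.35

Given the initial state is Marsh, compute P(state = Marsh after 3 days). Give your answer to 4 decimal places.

0.4865

Propagate the distribution vector 3 days from Marsh.
After 0 days: (1.0000, 0.0000)
After 1 day: (0.3500, 0.6500)
After 2 days: (0.5450, 0.4550)
After 3 days: (0.4865, 0.5135)
P(in Marsh after 3 days) = 0.4865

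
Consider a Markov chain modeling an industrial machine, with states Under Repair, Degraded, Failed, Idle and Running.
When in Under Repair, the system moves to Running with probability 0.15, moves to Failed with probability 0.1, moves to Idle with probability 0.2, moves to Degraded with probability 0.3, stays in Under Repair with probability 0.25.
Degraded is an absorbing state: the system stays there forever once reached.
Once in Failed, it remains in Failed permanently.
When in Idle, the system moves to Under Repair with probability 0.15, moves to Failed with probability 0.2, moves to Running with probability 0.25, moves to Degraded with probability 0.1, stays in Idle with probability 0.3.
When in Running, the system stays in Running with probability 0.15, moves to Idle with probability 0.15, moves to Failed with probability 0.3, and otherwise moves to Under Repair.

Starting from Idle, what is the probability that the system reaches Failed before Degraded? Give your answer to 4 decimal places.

0.6150

Let h(s) be the probability of absorption at Failed starting from transient state s. Then h(Failed) = 1 and h(Degraded) = 0. By first-step analysis:
h(Under Repair) = 0.25·h(Under Repair) + 0.3·0 + 0.1·1 + 0.2·h(Idle) + 0.15·h(Running)
h(Idle) = 0.15·h(Under Repair) + 0.1·0 + 0.2·1 + 0.3·h(Idle) + 0.25·h(Running)
h(Running) = 0.4·h(Under Repair) + 0.3·1 + 0.15·h(Idle) + 0.15·h(Running)
Solving: h(Under Repair) = 0.4301, h(Idle) = 0.6150, h(Running) = 0.6639.
Starting from Idle, the probability is 0.6150.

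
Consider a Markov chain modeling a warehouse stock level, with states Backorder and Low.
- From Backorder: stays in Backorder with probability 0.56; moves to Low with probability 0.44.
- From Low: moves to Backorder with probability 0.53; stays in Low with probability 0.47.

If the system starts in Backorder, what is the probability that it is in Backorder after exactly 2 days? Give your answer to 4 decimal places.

Sum over the intermediate state after 1 day:
P = P(Backorder→Backorder)·P(Backorder→Backorder) + P(Backorder→Low)·P(Low→Backorder)
  = 0.56×0.56 + 0.44×0.53
  = 0.3136 + 0.2332 = 0.5468

0.5468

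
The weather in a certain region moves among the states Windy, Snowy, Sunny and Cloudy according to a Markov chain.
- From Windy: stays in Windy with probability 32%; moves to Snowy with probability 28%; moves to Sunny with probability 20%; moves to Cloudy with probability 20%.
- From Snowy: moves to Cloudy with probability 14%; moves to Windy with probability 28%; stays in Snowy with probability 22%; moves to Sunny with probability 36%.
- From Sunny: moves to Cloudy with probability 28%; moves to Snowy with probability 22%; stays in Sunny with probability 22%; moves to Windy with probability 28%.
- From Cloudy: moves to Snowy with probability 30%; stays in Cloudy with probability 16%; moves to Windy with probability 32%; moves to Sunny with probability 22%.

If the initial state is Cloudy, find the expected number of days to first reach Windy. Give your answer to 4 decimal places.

3.3400

Let t(s) be the expected number of days to first reach Windy from state s, with t(Windy) = 0. Conditioning on the first day:
t(Snowy) = 1 + 0.22·t(Snowy) + 0.36·t(Sunny) + 0.14·t(Cloudy)
t(Sunny) = 1 + 0.22·t(Snowy) + 0.22·t(Sunny) + 0.28·t(Cloudy)
t(Cloudy) = 1 + 0.3·t(Snowy) + 0.22·t(Sunny) + 0.16·t(Cloudy)
Solving: t(Snowy) = 3.4796, t(Sunny) = 3.4625, t(Cloudy) = 3.3400.
Expected days from Cloudy to Windy: 3.3400.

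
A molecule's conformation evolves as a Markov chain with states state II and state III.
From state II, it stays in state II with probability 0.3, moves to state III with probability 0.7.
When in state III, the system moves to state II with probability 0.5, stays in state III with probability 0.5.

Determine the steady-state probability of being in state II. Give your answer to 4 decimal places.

Let the stationary distribution be π with π = πP and π_1 + π_2 = 1.
π_1 = 0.3·π_1 + 0.5·π_2
Solving with the normalization constraint gives π = (0.4167, 0.5833).
So the stationary probability of state II is 0.4167.

0.4167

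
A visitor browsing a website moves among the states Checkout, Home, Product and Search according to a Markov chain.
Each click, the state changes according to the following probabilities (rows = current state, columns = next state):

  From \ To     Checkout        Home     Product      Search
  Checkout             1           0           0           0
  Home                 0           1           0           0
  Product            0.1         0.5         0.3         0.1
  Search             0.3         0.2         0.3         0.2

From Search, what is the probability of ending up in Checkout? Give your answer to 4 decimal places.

Let h(s) be the probability of absorption at Checkout starting from transient state s. Then h(Checkout) = 1 and h(Home) = 0. By first-step analysis:
h(Product) = 0.1·1 + 0.5·0 + 0.3·h(Product) + 0.1·h(Search)
h(Search) = 0.3·1 + 0.2·0 + 0.3·h(Product) + 0.2·h(Search)
Solving: h(Product) = 0.2075, h(Search) = 0.4528.
Starting from Search, the probability is 0.4528.

0.4528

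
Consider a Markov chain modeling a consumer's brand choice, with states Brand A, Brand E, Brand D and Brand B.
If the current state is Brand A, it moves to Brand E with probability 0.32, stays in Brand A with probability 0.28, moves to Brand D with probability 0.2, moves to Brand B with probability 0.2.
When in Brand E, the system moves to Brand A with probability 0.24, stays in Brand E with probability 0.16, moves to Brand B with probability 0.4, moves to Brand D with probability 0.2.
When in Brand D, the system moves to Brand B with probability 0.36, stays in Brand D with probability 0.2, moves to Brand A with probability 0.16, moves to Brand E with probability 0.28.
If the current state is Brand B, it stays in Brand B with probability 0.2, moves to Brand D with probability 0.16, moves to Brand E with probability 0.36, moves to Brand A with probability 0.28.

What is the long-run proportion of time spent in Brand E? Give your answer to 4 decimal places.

Let the stationary distribution be π with π = πP and π_1 + π_2 + π_3 + π_4 = 1.
π_1 = 0.28·π_1 + 0.24·π_2 + 0.16·π_3 + 0.28·π_4
π_2 = 0.32·π_1 + 0.16·π_2 + 0.28·π_3 + 0.36·π_4
π_3 = 0.2·π_1 + 0.2·π_2 + 0.2·π_3 + 0.16·π_4
Solving with the normalization constraint gives π = (0.2462, 0.2792, 0.1886, 0.2860).
So the stationary probability of Brand E is 0.2792.

0.2792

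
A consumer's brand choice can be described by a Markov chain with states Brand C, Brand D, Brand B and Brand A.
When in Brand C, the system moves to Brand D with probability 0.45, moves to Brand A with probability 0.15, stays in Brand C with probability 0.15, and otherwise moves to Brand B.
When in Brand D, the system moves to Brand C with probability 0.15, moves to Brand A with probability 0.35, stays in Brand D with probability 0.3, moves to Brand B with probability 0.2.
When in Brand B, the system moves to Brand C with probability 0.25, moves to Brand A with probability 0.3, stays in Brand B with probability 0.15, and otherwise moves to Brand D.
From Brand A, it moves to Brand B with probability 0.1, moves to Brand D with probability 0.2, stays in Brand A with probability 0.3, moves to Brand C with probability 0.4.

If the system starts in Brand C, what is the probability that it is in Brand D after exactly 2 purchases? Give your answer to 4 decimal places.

0.3075

Propagate the distribution vector 2 purchases from Brand C.
After 0 purchases: (1.0000, 0.0000, 0.0000, 0.0000)
After 1 purchase: (0.1500, 0.4500, 0.2500, 0.1500)
After 2 purchases: (0.2125, 0.3075, 0.1800, 0.3000)
P(in Brand D after 2 purchases) = 0.3075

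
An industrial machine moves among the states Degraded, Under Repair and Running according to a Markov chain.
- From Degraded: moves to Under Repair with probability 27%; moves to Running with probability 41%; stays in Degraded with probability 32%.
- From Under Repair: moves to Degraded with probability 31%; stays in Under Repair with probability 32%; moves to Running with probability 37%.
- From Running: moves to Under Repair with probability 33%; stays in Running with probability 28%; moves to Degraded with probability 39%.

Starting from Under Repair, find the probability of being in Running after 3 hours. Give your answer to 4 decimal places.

Propagate the distribution vector 3 hours from Under Repair.
After 0 hours: (0.0000, 1.0000, 0.0000)
After 1 hour: (0.3100, 0.3200, 0.3700)
After 2 hours: (0.3427, 0.3082, 0.3491)
After 3 hours: (0.3414, 0.3064, 0.3523)
P(in Running after 3 hours) = 0.3523

0.3523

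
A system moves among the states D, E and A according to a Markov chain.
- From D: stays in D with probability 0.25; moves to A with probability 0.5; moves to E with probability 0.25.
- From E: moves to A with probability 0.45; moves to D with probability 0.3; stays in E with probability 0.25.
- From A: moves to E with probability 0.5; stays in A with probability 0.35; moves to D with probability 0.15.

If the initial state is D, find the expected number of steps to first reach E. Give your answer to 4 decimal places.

2.7879

Let t(s) be the expected number of steps to first reach E from state s, with t(E) = 0. Conditioning on the first step:
t(D) = 1 + 0.25·t(D) + 0.5·t(A)
t(A) = 1 + 0.15·t(D) + 0.35·t(A)
Solving: t(D) = 2.7879, t(A) = 2.1818.
Expected steps from D to E: 2.7879.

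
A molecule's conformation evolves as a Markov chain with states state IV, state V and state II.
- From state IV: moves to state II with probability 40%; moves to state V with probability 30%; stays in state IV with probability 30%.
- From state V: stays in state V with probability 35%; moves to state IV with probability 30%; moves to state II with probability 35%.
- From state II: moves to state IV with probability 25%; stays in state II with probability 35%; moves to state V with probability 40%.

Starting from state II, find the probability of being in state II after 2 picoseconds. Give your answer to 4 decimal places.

Sum over the intermediate state after 1 picosecond:
P = P(state II→state IV)·P(state IV→state II) + P(state II→state V)·P(state V→state II) + P(state II→state II)·P(state II→state II)
  = 0.25×0.4 + 0.4×0.35 + 0.35×0.35
  = 0.1000 + 0.1400 + 0.1225 = 0.3625

0.3625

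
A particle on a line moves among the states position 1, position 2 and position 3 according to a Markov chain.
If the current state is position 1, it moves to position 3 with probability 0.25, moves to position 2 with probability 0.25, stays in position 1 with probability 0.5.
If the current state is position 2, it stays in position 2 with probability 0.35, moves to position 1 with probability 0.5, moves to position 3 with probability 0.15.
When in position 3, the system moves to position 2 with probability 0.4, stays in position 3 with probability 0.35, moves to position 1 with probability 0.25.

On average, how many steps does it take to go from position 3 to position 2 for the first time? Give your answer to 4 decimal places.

2.8571

Let t(s) be the expected number of steps to first reach position 2 from state s, with t(position 2) = 0. Conditioning on the first step:
t(position 1) = 1 + 0.5·t(position 1) + 0.25·t(position 3)
t(position 3) = 1 + 0.25·t(position 1) + 0.35·t(position 3)
Solving: t(position 1) = 3.4286, t(position 3) = 2.8571.
Expected steps from position 3 to position 2: 2.8571.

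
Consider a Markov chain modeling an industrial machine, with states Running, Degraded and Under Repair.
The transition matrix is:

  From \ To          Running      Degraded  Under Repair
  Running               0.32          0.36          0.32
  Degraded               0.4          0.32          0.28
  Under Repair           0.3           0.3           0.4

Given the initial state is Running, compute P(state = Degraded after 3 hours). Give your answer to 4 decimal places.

Propagate the distribution vector 3 hours from Running.
After 0 hours: (1.0000, 0.0000, 0.0000)
After 1 hour: (0.3200, 0.3600, 0.3200)
After 2 hours: (0.3424, 0.3264, 0.3312)
After 3 hours: (0.3395, 0.3271, 0.3334)
P(in Degraded after 3 hours) = 0.3271

0.3271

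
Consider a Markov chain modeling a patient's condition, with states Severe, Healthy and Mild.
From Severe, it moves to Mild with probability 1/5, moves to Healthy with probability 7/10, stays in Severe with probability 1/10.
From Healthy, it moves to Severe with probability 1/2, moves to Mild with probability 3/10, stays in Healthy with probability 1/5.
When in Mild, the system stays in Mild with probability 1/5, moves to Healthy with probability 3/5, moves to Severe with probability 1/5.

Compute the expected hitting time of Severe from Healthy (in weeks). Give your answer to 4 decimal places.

Let t(s) be the expected number of weeks to first reach Severe from state s, with t(Severe) = 0. Conditioning on the first week:
t(Healthy) = 1 + 0.2·t(Healthy) + 0.3·t(Mild)
t(Mild) = 1 + 0.6·t(Healthy) + 0.2·t(Mild)
Solving: t(Healthy) = 2.3913, t(Mild) = 3.0435.
Expected weeks from Healthy to Severe: 2.3913.

2.3913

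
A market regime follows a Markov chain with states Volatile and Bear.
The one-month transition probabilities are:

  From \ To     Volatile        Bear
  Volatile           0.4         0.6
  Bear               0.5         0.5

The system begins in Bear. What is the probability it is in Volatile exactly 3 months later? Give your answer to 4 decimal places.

0.4550

Propagate the distribution vector 3 months from Bear.
After 0 months: (0.0000, 1.0000)
After 1 month: (0.5000, 0.5000)
After 2 months: (0.4500, 0.5500)
After 3 months: (0.4550, 0.5450)
P(in Volatile after 3 months) = 0.4550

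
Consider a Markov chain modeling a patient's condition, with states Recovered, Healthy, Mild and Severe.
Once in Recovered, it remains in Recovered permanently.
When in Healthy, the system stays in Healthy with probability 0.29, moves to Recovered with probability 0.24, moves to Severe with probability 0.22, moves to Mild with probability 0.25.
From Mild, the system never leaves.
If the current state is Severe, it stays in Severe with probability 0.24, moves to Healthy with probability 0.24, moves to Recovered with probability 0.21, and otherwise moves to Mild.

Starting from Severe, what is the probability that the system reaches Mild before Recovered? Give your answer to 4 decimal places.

Let h(s) be the probability of absorption at Mild starting from transient state s. Then h(Mild) = 1 and h(Recovered) = 0. By first-step analysis:
h(Healthy) = 0.24·0 + 0.29·h(Healthy) + 0.25·1 + 0.22·h(Severe)
h(Severe) = 0.21·0 + 0.24·h(Healthy) + 0.31·1 + 0.24·h(Severe)
Solving: h(Healthy) = 0.5304, h(Severe) = 0.5754.
Starting from Severe, the probability is 0.5754.

0.5754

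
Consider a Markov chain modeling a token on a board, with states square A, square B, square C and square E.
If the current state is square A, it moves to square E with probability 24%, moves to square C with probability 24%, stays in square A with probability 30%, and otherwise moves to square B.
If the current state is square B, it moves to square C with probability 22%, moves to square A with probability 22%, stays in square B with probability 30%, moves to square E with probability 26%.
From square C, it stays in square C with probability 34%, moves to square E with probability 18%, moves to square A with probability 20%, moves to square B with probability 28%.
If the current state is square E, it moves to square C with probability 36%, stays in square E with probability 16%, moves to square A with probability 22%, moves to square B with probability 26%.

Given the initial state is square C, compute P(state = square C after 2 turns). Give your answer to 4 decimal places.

0.2900

Propagate the distribution vector 2 turns from square C.
After 0 turns: (0.0000, 0.0000, 1.0000, 0.0000)
After 1 turn: (0.2000, 0.2800, 0.3400, 0.1800)
After 2 turns: (0.2292, 0.2700, 0.2900, 0.2108)
P(in square C after 2 turns) = 0.2900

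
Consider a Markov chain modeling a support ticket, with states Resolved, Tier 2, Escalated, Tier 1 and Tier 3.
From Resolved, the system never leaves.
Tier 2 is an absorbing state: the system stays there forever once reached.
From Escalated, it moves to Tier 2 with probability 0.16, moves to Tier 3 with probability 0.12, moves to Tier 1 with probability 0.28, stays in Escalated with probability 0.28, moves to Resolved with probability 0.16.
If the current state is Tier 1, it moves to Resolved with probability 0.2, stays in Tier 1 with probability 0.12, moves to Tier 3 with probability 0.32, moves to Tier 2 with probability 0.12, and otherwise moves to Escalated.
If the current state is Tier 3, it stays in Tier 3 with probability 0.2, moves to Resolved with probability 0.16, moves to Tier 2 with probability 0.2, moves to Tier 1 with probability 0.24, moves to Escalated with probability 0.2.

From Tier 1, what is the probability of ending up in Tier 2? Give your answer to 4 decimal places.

0.4520

Let h(s) be the probability of absorption at Tier 2 starting from transient state s. Then h(Tier 2) = 1 and h(Resolved) = 0. By first-step analysis:
h(Escalated) = 0.16·0 + 0.16·1 + 0.28·h(Escalated) + 0.28·h(Tier 1) + 0.12·h(Tier 3)
h(Tier 1) = 0.2·0 + 0.12·1 + 0.24·h(Escalated) + 0.12·h(Tier 1) + 0.32·h(Tier 3)
h(Tier 3) = 0.16·0 + 0.2·1 + 0.2·h(Escalated) + 0.24·h(Tier 1) + 0.2·h(Tier 3)
Solving: h(Escalated) = 0.4824, h(Tier 1) = 0.4520, h(Tier 3) = 0.5062.
Starting from Tier 1, the probability is 0.4520.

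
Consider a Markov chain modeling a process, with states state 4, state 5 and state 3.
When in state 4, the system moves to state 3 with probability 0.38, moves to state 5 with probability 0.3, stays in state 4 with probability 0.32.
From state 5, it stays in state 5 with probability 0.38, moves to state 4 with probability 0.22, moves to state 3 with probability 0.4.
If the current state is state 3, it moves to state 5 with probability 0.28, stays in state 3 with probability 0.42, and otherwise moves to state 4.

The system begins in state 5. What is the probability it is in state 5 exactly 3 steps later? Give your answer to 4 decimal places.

Propagate the distribution vector 3 steps from state 5.
After 0 steps: (0.0000, 1.0000, 0.0000)
After 1 step: (0.2200, 0.3800, 0.4000)
After 2 steps: (0.2740, 0.3224, 0.4036)
After 3 steps: (0.2797, 0.3177, 0.4026)
P(in state 5 after 3 steps) = 0.3177

0.3177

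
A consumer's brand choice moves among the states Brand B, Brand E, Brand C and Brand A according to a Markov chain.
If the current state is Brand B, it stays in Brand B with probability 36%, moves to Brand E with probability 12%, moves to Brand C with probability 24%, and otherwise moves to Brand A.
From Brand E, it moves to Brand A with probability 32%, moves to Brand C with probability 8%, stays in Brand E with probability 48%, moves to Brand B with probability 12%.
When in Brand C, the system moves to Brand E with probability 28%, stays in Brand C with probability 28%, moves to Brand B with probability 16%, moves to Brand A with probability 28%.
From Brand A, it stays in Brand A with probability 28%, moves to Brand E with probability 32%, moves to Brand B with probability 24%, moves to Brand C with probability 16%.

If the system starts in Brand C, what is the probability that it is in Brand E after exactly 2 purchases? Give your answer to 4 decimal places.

0.3216

Propagate the distribution vector 2 purchases from Brand C.
After 0 purchases: (0.0000, 0.0000, 1.0000, 0.0000)
After 1 purchase: (0.1600, 0.2800, 0.2800, 0.2800)
After 2 purchases: (0.2032, 0.3216, 0.1840, 0.2912)
P(in Brand E after 2 purchases) = 0.3216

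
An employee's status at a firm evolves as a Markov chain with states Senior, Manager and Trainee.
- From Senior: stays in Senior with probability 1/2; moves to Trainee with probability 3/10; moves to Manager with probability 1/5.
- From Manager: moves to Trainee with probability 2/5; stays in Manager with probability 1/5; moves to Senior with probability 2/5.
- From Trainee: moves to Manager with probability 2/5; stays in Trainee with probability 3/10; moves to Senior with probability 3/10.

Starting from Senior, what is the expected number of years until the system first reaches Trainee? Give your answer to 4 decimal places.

Let t(s) be the expected number of years to first reach Trainee from state s, with t(Trainee) = 0. Conditioning on the first year:
t(Senior) = 1 + 0.5·t(Senior) + 0.2·t(Manager)
t(Manager) = 1 + 0.4·t(Senior) + 0.2·t(Manager)
Solving: t(Senior) = 3.1250, t(Manager) = 2.8125.
Expected years from Senior to Trainee: 3.1250.

3.1250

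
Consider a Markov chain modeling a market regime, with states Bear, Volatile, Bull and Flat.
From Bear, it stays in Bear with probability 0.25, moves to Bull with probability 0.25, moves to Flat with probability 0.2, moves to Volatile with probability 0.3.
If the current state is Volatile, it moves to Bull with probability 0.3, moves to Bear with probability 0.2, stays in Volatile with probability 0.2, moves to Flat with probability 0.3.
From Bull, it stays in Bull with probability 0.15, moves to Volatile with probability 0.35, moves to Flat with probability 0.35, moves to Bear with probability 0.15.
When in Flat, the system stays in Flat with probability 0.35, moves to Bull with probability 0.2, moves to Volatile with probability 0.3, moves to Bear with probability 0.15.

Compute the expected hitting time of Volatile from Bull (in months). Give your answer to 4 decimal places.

Let t(s) be the expected number of months to first reach Volatile from state s, with t(Volatile) = 0. Conditioning on the first month:
t(Bear) = 1 + 0.25·t(Bear) + 0.25·t(Bull) + 0.2·t(Flat)
t(Bull) = 1 + 0.15·t(Bear) + 0.15·t(Bull) + 0.35·t(Flat)
t(Flat) = 1 + 0.15·t(Bear) + 0.2·t(Bull) + 0.35·t(Flat)
Solving: t(Bear) = 3.2181, t(Bull) = 3.0730, t(Flat) = 3.2266.
Expected months from Bull to Volatile: 3.0730.

3.0730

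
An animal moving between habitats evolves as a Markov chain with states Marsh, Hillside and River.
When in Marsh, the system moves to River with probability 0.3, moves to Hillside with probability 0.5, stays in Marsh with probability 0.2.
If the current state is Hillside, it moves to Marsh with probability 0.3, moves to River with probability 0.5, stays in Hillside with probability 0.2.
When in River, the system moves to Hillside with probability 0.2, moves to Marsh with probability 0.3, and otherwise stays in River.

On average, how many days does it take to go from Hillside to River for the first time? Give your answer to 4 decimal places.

2.2449

Let t(s) be the expected number of days to first reach River from state s, with t(River) = 0. Conditioning on the first day:
t(Marsh) = 1 + 0.2·t(Marsh) + 0.5·t(Hillside)
t(Hillside) = 1 + 0.3·t(Marsh) + 0.2·t(Hillside)
Solving: t(Marsh) = 2.6531, t(Hillside) = 2.2449.
Expected days from Hillside to River: 2.2449.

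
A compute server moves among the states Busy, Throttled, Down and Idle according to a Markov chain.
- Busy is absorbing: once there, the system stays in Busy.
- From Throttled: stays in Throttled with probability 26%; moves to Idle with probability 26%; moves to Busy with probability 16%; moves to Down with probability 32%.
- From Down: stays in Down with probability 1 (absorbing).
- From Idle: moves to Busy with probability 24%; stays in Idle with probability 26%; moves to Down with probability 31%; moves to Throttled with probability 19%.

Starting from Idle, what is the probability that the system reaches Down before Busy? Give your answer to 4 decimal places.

0.5825

Let h(s) be the probability of absorption at Down starting from transient state s. Then h(Down) = 1 and h(Busy) = 0. By first-step analysis:
h(Throttled) = 0.16·0 + 0.26·h(Throttled) + 0.32·1 + 0.26·h(Idle)
h(Idle) = 0.24·0 + 0.19·h(Throttled) + 0.31·1 + 0.26·h(Idle)
Solving: h(Throttled) = 0.6371, h(Idle) = 0.5825.
Starting from Idle, the probability is 0.5825.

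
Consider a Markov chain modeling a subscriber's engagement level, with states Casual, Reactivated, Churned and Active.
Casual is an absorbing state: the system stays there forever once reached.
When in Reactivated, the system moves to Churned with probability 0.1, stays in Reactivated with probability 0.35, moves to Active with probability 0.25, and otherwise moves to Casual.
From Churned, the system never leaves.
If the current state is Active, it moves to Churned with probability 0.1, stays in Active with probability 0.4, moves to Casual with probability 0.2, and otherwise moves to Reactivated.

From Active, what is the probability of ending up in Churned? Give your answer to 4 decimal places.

0.3016

Let h(s) be the probability of absorption at Churned starting from transient state s. Then h(Churned) = 1 and h(Casual) = 0. By first-step analysis:
h(Reactivated) = 0.3·0 + 0.35·h(Reactivated) + 0.1·1 + 0.25·h(Active)
h(Active) = 0.2·0 + 0.3·h(Reactivated) + 0.1·1 + 0.4·h(Active)
Solving: h(Reactivated) = 0.2698, h(Active) = 0.3016.
Starting from Active, the probability is 0.3016.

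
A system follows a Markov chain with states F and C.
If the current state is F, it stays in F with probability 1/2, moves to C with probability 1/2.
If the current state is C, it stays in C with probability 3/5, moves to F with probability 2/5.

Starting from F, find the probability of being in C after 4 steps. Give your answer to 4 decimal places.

0.5555

Propagate the distribution vector 4 steps from F.
After 0 steps: (1.0000, 0.0000)
After 1 step: (0.5000, 0.5000)
After 2 steps: (0.4500, 0.5500)
After 3 steps: (0.4450, 0.5550)
After 4 steps: (0.4445, 0.5555)
P(in C after 4 steps) = 0.5555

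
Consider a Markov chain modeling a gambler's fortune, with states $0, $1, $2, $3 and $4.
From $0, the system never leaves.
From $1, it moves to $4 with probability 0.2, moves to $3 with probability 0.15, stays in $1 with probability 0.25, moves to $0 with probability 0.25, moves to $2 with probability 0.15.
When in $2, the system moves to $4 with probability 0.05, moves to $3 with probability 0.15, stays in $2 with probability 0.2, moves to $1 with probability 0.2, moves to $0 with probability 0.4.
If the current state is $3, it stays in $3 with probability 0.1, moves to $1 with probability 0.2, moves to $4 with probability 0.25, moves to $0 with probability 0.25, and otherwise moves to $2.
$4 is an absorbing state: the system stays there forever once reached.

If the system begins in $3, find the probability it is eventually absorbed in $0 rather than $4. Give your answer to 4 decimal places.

0.5800

Let h(s) be the probability of absorption at $0 starting from transient state s. Then h($0) = 1 and h($4) = 0. By first-step analysis:
h($1) = 0.25·1 + 0.25·h($1) + 0.15·h($2) + 0.15·h($3) + 0.2·0
h($2) = 0.4·1 + 0.2·h($1) + 0.2·h($2) + 0.15·h($3) + 0.05·0
h($3) = 0.25·1 + 0.2·h($1) + 0.2·h($2) + 0.1·h($3) + 0.25·0
Solving: h($1) = 0.6012, h($2) = 0.7590, h($3) = 0.5800.
Starting from $3, the probability is 0.5800.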